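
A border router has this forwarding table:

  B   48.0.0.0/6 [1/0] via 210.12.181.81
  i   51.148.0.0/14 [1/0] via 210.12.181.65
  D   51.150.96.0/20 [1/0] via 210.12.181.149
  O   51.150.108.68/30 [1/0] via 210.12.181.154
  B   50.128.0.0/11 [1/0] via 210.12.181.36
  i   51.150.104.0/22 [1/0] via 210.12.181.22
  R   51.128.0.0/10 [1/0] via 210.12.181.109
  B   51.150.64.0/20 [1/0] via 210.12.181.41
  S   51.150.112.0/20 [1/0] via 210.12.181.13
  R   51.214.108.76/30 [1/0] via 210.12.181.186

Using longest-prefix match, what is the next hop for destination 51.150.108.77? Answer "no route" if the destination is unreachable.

Routes whose prefix contains 51.150.108.77:
  48.0.0.0/6 (48.0.0.0 - 51.255.255.255) -> 210.12.181.81
  51.128.0.0/10 (51.128.0.0 - 51.191.255.255) -> 210.12.181.109
  51.148.0.0/14 (51.148.0.0 - 51.151.255.255) -> 210.12.181.65
  51.150.96.0/20 (51.150.96.0 - 51.150.111.255) -> 210.12.181.149
More-specific entries that do NOT match:
  51.150.108.68/30 (51.150.108.68 - 51.150.108.71) does not contain 51.150.108.77
  51.214.108.76/30 (51.214.108.76 - 51.214.108.79) does not contain 51.150.108.77
  51.150.104.0/22 (51.150.104.0 - 51.150.107.255) does not contain 51.150.108.77
Longest matching prefix is /20 -> next hop 210.12.181.149.

210.12.181.149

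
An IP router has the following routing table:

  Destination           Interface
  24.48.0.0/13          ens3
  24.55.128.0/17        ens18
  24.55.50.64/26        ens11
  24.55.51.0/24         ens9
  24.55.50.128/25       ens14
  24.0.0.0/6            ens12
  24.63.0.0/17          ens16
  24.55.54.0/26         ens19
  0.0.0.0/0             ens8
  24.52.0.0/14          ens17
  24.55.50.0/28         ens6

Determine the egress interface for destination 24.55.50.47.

ens17

Routes whose prefix contains 24.55.50.47:
  0.0.0.0/0 (default, matches everything) -> ens8
  24.0.0.0/6 (24.0.0.0 - 27.255.255.255) -> ens12
  24.48.0.0/13 (24.48.0.0 - 24.55.255.255) -> ens3
  24.52.0.0/14 (24.52.0.0 - 24.55.255.255) -> ens17
More-specific entries that do NOT match:
  24.55.50.0/28 (24.55.50.0 - 24.55.50.15) does not contain 24.55.50.47
  24.55.50.64/26 (24.55.50.64 - 24.55.50.127) does not contain 24.55.50.47
  24.55.54.0/26 (24.55.54.0 - 24.55.54.63) does not contain 24.55.50.47
  24.55.50.128/25 (24.55.50.128 - 24.55.50.255) does not contain 24.55.50.47
  24.55.51.0/24 (24.55.51.0 - 24.55.51.255) does not contain 24.55.50.47
  24.55.128.0/17 (24.55.128.0 - 24.55.255.255) does not contain 24.55.50.47
  24.63.0.0/17 (24.63.0.0 - 24.63.127.255) does not contain 24.55.50.47
Longest matching prefix is /14 -> interface ens17.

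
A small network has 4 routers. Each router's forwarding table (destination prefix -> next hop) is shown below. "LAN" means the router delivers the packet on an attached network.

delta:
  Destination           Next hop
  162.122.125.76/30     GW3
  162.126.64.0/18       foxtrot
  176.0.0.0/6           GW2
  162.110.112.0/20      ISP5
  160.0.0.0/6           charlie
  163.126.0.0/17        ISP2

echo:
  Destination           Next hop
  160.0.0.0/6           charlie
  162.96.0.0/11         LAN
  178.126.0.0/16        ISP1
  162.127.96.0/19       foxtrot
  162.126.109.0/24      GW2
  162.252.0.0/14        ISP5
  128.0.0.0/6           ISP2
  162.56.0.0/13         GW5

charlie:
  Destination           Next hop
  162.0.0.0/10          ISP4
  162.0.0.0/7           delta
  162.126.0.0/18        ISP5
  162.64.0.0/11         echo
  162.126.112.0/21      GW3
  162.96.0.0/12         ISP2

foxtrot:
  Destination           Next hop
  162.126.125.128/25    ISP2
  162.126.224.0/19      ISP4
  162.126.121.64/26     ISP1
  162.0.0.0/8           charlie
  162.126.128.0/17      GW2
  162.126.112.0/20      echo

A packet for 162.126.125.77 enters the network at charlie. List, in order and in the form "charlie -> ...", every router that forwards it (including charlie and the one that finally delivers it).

At charlie: longest match for 162.126.125.77 is 162.0.0.0/7 -> delta
At delta: longest match for 162.126.125.77 is 162.126.64.0/18 -> foxtrot
At foxtrot: longest match for 162.126.125.77 is 162.126.112.0/20 -> echo
At echo: longest match for 162.126.125.77 is 162.96.0.0/11 -> LAN

charlie -> delta -> foxtrot -> echo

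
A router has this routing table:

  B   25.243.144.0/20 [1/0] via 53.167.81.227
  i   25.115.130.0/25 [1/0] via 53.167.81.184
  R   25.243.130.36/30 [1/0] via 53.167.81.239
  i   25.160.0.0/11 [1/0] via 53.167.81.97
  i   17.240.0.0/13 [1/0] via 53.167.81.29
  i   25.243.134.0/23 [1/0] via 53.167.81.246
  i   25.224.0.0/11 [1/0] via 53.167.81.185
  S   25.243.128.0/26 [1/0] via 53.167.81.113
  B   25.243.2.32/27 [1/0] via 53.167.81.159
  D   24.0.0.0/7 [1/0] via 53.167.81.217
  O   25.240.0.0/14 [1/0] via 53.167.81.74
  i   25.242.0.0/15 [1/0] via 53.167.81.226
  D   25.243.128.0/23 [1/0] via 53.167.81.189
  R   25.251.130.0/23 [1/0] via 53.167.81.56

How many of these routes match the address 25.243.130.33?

4

Prefixes containing 25.243.130.33:
  24.0.0.0/7 (24.0.0.0 - 25.255.255.255)
  25.224.0.0/11 (25.224.0.0 - 25.255.255.255)
  25.240.0.0/14 (25.240.0.0 - 25.243.255.255)
  25.242.0.0/15 (25.242.0.0 - 25.243.255.255)
Total matching entries: 4.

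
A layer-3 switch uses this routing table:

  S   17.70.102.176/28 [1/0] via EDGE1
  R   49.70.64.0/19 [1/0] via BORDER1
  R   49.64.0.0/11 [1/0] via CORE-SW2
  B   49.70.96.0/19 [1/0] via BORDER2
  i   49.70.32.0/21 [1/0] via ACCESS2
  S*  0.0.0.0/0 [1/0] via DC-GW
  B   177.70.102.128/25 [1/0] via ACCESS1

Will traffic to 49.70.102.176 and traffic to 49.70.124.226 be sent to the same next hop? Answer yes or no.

49.70.102.176: longest match 49.70.96.0/19 -> BORDER2
49.70.124.226: longest match 49.70.96.0/19 -> BORDER2

yes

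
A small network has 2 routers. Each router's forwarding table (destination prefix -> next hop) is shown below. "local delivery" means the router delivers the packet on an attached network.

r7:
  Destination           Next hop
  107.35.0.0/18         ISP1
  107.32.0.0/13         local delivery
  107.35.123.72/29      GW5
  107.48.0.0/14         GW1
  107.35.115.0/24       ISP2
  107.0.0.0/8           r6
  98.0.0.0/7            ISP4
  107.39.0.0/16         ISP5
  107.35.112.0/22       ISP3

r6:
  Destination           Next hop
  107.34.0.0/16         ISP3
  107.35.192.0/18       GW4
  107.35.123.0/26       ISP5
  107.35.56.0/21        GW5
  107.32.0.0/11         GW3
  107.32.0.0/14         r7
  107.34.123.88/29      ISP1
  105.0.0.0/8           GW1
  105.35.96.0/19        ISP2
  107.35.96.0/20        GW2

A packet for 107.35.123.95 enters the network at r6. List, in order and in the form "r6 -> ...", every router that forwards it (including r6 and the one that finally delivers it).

At r6: longest match for 107.35.123.95 is 107.32.0.0/14 -> r7
At r7: longest match for 107.35.123.95 is 107.32.0.0/13 -> local delivery

r6 -> r7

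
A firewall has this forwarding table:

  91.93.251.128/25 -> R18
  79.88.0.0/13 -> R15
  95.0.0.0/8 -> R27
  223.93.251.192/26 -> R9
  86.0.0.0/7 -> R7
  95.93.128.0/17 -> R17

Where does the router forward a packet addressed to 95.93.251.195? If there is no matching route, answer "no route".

Routes whose prefix contains 95.93.251.195:
  95.0.0.0/8 (95.0.0.0 - 95.255.255.255) -> R27
  95.93.128.0/17 (95.93.128.0 - 95.93.255.255) -> R17
More-specific entries that do NOT match:
  223.93.251.192/26 (223.93.251.192 - 223.93.251.255) does not contain 95.93.251.195
  91.93.251.128/25 (91.93.251.128 - 91.93.251.255) does not contain 95.93.251.195
Longest matching prefix is /17 -> next hop R17.

R17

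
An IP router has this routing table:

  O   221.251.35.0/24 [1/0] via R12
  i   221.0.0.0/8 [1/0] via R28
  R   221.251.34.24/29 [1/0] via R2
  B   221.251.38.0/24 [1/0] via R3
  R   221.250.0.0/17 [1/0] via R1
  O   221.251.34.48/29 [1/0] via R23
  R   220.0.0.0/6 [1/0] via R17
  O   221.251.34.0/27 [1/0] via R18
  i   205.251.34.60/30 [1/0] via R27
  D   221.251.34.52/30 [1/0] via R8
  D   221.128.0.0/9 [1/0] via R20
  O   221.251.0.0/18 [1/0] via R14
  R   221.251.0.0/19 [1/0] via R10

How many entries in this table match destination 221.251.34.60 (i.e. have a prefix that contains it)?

Prefixes containing 221.251.34.60:
  220.0.0.0/6 (220.0.0.0 - 223.255.255.255)
  221.0.0.0/8 (221.0.0.0 - 221.255.255.255)
  221.128.0.0/9 (221.128.0.0 - 221.255.255.255)
  221.251.0.0/18 (221.251.0.0 - 221.251.63.255)
Total matching entries: 4.

4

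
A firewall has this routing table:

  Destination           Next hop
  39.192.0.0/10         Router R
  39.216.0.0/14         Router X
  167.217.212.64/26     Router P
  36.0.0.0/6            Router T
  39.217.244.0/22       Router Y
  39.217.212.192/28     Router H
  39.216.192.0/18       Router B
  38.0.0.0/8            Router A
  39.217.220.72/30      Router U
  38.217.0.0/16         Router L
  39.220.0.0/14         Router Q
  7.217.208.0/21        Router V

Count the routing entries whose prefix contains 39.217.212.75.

3

Prefixes containing 39.217.212.75:
  36.0.0.0/6 (36.0.0.0 - 39.255.255.255)
  39.192.0.0/10 (39.192.0.0 - 39.255.255.255)
  39.216.0.0/14 (39.216.0.0 - 39.219.255.255)
Total matching entries: 3.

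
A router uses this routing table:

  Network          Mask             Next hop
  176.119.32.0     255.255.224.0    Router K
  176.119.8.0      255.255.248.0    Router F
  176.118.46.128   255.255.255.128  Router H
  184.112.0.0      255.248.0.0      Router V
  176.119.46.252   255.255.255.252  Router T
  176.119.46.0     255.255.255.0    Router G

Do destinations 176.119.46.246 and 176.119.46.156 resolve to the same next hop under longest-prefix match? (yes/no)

176.119.46.246: longest match 176.119.46.0/24 -> Router G
176.119.46.156: longest match 176.119.46.0/24 -> Router G

yes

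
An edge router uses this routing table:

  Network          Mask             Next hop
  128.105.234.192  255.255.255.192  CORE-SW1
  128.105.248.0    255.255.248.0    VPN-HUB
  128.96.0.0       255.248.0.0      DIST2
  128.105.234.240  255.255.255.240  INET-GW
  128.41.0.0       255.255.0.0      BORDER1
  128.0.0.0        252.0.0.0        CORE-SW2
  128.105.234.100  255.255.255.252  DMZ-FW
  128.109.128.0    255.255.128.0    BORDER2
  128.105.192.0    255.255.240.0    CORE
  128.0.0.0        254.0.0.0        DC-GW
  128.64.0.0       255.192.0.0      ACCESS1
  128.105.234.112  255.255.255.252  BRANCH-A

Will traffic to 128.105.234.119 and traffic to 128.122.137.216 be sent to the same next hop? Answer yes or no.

128.105.234.119: longest match 128.64.0.0/10 -> ACCESS1
128.122.137.216: longest match 128.64.0.0/10 -> ACCESS1

yes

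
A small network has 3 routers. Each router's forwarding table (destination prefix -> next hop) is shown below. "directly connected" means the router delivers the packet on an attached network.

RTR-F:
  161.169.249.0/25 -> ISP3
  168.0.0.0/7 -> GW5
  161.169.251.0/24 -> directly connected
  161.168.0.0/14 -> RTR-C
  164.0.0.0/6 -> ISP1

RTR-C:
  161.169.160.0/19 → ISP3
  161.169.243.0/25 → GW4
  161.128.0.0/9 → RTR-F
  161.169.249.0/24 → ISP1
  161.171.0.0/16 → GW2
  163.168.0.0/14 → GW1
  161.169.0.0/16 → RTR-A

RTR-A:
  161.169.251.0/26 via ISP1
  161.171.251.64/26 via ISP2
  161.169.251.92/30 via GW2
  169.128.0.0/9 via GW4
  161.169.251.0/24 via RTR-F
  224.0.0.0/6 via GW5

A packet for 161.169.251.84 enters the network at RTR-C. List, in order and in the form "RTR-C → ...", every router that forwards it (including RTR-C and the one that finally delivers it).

RTR-C → RTR-A → RTR-F

At RTR-C: longest match for 161.169.251.84 is 161.169.0.0/16 -> RTR-A
At RTR-A: longest match for 161.169.251.84 is 161.169.251.0/24 -> RTR-F
At RTR-F: longest match for 161.169.251.84 is 161.169.251.0/24 -> directly connected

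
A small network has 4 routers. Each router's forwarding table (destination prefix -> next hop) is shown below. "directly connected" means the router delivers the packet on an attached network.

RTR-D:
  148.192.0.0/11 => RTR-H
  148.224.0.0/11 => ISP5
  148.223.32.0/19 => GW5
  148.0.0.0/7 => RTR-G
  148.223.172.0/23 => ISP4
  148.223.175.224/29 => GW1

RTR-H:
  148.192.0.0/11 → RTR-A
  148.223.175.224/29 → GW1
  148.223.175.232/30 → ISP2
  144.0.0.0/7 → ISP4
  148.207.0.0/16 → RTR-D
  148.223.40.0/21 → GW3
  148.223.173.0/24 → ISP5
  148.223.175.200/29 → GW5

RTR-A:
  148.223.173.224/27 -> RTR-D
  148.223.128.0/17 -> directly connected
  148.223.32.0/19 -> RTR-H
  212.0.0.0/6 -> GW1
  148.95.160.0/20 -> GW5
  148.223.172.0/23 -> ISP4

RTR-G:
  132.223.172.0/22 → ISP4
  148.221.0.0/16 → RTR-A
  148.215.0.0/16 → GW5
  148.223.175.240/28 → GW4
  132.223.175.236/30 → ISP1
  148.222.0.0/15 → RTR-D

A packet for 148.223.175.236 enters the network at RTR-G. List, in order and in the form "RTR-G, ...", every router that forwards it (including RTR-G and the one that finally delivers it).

At RTR-G: longest match for 148.223.175.236 is 148.222.0.0/15 -> RTR-D
At RTR-D: longest match for 148.223.175.236 is 148.192.0.0/11 -> RTR-H
At RTR-H: longest match for 148.223.175.236 is 148.192.0.0/11 -> RTR-A
At RTR-A: longest match for 148.223.175.236 is 148.223.128.0/17 -> directly connected

RTR-G, RTR-D, RTR-H, RTR-A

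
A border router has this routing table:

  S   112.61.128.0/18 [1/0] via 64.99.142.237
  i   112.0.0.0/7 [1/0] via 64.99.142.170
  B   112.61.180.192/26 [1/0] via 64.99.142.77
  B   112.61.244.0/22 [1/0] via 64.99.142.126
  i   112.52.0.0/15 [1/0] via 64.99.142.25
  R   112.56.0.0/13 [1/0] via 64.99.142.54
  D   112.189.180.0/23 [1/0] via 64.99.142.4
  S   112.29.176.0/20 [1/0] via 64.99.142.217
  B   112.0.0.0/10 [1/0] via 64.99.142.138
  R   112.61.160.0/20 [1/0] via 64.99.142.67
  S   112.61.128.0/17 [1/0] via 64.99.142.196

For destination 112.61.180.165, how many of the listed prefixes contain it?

5

Prefixes containing 112.61.180.165:
  112.0.0.0/7 (112.0.0.0 - 113.255.255.255)
  112.0.0.0/10 (112.0.0.0 - 112.63.255.255)
  112.56.0.0/13 (112.56.0.0 - 112.63.255.255)
  112.61.128.0/17 (112.61.128.0 - 112.61.255.255)
  112.61.128.0/18 (112.61.128.0 - 112.61.191.255)
Total matching entries: 5.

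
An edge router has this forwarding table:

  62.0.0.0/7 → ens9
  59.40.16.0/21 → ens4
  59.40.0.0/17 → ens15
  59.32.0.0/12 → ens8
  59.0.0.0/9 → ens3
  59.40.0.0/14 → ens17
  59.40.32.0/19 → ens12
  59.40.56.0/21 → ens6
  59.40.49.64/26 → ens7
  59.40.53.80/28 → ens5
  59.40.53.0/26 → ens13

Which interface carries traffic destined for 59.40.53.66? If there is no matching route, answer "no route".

Routes whose prefix contains 59.40.53.66:
  59.0.0.0/9 (59.0.0.0 - 59.127.255.255) -> ens3
  59.32.0.0/12 (59.32.0.0 - 59.47.255.255) -> ens8
  59.40.0.0/14 (59.40.0.0 - 59.43.255.255) -> ens17
  59.40.0.0/17 (59.40.0.0 - 59.40.127.255) -> ens15
  59.40.32.0/19 (59.40.32.0 - 59.40.63.255) -> ens12
More-specific entries that do NOT match:
  59.40.53.80/28 (59.40.53.80 - 59.40.53.95) does not contain 59.40.53.66
  59.40.49.64/26 (59.40.49.64 - 59.40.49.127) does not contain 59.40.53.66
  59.40.53.0/26 (59.40.53.0 - 59.40.53.63) does not contain 59.40.53.66
  59.40.16.0/21 (59.40.16.0 - 59.40.23.255) does not contain 59.40.53.66
  59.40.56.0/21 (59.40.56.0 - 59.40.63.255) does not contain 59.40.53.66
Longest matching prefix is /19 -> interface ens12.

ens12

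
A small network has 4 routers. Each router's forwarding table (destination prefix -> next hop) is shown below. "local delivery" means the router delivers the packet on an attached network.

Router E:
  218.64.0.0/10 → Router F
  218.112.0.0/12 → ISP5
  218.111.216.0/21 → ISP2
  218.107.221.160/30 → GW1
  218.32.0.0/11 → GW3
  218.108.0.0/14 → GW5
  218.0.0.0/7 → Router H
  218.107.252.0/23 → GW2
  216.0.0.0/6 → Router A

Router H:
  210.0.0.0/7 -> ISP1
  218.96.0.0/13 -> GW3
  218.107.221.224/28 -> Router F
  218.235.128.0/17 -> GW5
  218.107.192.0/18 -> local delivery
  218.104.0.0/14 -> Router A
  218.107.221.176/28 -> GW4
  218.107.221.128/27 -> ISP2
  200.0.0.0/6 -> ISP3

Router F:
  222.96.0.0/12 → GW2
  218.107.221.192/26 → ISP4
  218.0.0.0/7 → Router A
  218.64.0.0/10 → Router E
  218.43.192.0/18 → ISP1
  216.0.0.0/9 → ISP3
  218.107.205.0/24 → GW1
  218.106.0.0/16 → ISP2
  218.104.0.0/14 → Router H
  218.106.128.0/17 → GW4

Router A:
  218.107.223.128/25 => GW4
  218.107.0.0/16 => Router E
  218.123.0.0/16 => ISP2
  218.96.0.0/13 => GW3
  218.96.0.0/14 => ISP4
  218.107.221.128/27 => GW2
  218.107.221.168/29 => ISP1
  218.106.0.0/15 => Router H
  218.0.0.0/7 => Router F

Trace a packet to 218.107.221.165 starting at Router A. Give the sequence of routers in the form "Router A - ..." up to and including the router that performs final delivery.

At Router A: longest match for 218.107.221.165 is 218.107.0.0/16 -> Router E
At Router E: longest match for 218.107.221.165 is 218.64.0.0/10 -> Router F
At Router F: longest match for 218.107.221.165 is 218.104.0.0/14 -> Router H
At Router H: longest match for 218.107.221.165 is 218.107.192.0/18 -> local delivery

Router A - Router E - Router F - Router H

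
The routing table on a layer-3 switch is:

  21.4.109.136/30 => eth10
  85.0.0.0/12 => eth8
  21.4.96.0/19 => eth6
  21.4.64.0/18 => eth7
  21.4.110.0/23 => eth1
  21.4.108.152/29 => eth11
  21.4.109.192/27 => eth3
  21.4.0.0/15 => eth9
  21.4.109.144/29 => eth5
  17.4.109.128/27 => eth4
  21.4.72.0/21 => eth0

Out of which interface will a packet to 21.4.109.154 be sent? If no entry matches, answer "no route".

eth6

Routes whose prefix contains 21.4.109.154:
  21.4.0.0/15 (21.4.0.0 - 21.5.255.255) -> eth9
  21.4.64.0/18 (21.4.64.0 - 21.4.127.255) -> eth7
  21.4.96.0/19 (21.4.96.0 - 21.4.127.255) -> eth6
More-specific entries that do NOT match:
  21.4.109.136/30 (21.4.109.136 - 21.4.109.139) does not contain 21.4.109.154
  21.4.108.152/29 (21.4.108.152 - 21.4.108.159) does not contain 21.4.109.154
  21.4.109.144/29 (21.4.109.144 - 21.4.109.151) does not contain 21.4.109.154
  21.4.109.192/27 (21.4.109.192 - 21.4.109.223) does not contain 21.4.109.154
  17.4.109.128/27 (17.4.109.128 - 17.4.109.159) does not contain 21.4.109.154
  21.4.110.0/23 (21.4.110.0 - 21.4.111.255) does not contain 21.4.109.154
  21.4.72.0/21 (21.4.72.0 - 21.4.79.255) does not contain 21.4.109.154
Longest matching prefix is /19 -> interface eth6.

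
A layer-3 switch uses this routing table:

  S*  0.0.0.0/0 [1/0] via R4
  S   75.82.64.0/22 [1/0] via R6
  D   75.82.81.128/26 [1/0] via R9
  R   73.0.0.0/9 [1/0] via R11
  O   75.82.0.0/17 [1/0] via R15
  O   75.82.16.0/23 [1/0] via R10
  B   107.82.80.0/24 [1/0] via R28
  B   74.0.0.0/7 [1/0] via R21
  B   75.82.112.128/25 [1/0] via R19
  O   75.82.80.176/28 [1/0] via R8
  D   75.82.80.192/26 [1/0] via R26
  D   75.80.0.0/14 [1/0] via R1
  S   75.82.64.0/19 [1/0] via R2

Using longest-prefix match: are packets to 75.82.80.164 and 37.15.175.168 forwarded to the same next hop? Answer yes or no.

no

75.82.80.164: longest match 75.82.64.0/19 -> R2
37.15.175.168: longest match 0.0.0.0/0 -> R4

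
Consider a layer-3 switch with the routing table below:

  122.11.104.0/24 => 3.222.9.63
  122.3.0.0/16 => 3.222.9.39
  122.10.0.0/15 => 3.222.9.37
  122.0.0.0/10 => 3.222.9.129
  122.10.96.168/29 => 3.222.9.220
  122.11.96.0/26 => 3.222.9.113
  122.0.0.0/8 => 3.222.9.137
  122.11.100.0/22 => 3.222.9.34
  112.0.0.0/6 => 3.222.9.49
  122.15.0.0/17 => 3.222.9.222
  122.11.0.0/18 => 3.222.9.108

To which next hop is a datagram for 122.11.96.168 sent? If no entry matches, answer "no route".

3.222.9.37

Routes whose prefix contains 122.11.96.168:
  122.0.0.0/8 (122.0.0.0 - 122.255.255.255) -> 3.222.9.137
  122.0.0.0/10 (122.0.0.0 - 122.63.255.255) -> 3.222.9.129
  122.10.0.0/15 (122.10.0.0 - 122.11.255.255) -> 3.222.9.37
More-specific entries that do NOT match:
  122.10.96.168/29 (122.10.96.168 - 122.10.96.175) does not contain 122.11.96.168
  122.11.96.0/26 (122.11.96.0 - 122.11.96.63) does not contain 122.11.96.168
  122.11.104.0/24 (122.11.104.0 - 122.11.104.255) does not contain 122.11.96.168
  122.11.100.0/22 (122.11.100.0 - 122.11.103.255) does not contain 122.11.96.168
  122.11.0.0/18 (122.11.0.0 - 122.11.63.255) does not contain 122.11.96.168
  122.15.0.0/17 (122.15.0.0 - 122.15.127.255) does not contain 122.11.96.168
  122.3.0.0/16 (122.3.0.0 - 122.3.255.255) does not contain 122.11.96.168
Longest matching prefix is /15 -> next hop 3.222.9.37.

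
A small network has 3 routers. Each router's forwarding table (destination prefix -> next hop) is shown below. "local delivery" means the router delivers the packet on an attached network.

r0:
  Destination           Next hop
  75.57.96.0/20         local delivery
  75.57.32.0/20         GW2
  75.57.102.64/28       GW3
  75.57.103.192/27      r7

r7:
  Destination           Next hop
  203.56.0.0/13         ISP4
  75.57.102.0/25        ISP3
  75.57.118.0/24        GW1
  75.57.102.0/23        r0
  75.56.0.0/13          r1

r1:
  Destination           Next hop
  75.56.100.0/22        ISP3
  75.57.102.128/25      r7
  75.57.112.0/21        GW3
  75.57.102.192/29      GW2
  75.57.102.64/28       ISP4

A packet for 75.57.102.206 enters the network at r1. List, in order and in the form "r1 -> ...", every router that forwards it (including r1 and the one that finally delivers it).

At r1: longest match for 75.57.102.206 is 75.57.102.128/25 -> r7
At r7: longest match for 75.57.102.206 is 75.57.102.0/23 -> r0
At r0: longest match for 75.57.102.206 is 75.57.96.0/20 -> local delivery

r1 -> r7 -> r0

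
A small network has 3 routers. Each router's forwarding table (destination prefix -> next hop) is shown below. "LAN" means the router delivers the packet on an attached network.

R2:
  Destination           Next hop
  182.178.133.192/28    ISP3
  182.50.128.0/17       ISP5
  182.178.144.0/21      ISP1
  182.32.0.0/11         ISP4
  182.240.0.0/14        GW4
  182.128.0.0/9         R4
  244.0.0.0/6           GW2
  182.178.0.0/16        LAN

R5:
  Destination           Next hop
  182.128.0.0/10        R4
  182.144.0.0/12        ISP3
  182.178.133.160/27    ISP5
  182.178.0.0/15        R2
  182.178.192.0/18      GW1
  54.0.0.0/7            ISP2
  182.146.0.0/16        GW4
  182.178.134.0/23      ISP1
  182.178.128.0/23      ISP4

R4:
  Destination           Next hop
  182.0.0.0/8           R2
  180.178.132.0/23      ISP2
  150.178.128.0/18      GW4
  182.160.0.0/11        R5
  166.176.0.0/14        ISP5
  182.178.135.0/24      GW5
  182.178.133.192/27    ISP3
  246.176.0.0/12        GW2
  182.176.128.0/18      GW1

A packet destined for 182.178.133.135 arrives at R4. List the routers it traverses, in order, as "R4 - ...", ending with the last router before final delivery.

R4 - R5 - R2

At R4: longest match for 182.178.133.135 is 182.160.0.0/11 -> R5
At R5: longest match for 182.178.133.135 is 182.178.0.0/15 -> R2
At R2: longest match for 182.178.133.135 is 182.178.0.0/16 -> LAN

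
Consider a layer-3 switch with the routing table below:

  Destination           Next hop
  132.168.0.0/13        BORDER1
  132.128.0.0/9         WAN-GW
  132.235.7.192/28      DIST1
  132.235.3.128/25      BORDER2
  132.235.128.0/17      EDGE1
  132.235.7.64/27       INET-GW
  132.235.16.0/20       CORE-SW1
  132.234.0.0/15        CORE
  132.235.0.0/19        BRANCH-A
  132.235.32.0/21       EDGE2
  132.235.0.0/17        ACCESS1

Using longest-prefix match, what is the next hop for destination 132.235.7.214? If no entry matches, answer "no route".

BRANCH-A

Routes whose prefix contains 132.235.7.214:
  132.128.0.0/9 (132.128.0.0 - 132.255.255.255) -> WAN-GW
  132.234.0.0/15 (132.234.0.0 - 132.235.255.255) -> CORE
  132.235.0.0/17 (132.235.0.0 - 132.235.127.255) -> ACCESS1
  132.235.0.0/19 (132.235.0.0 - 132.235.31.255) -> BRANCH-A
More-specific entries that do NOT match:
  132.235.7.192/28 (132.235.7.192 - 132.235.7.207) does not contain 132.235.7.214
  132.235.7.64/27 (132.235.7.64 - 132.235.7.95) does not contain 132.235.7.214
  132.235.3.128/25 (132.235.3.128 - 132.235.3.255) does not contain 132.235.7.214
  132.235.32.0/21 (132.235.32.0 - 132.235.39.255) does not contain 132.235.7.214
  132.235.16.0/20 (132.235.16.0 - 132.235.31.255) does not contain 132.235.7.214
Longest matching prefix is /19 -> next hop BRANCH-A.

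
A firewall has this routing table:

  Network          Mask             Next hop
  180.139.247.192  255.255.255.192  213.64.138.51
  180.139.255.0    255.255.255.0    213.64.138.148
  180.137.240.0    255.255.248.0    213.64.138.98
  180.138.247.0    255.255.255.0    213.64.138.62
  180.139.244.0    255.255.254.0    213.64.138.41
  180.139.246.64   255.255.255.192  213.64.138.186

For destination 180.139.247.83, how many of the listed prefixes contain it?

No listed prefix contains 180.139.247.83.
Total matching entries: 0.

0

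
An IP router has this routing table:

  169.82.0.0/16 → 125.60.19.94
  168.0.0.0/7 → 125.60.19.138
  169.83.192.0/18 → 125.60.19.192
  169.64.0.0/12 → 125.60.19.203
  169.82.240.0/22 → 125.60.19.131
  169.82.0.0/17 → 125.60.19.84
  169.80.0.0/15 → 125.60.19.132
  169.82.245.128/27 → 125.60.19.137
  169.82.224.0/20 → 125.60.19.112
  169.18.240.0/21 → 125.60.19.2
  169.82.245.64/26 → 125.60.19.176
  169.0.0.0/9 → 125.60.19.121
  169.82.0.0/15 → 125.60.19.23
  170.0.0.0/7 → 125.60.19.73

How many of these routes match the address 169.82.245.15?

Prefixes containing 169.82.245.15:
  168.0.0.0/7 (168.0.0.0 - 169.255.255.255)
  169.0.0.0/9 (169.0.0.0 - 169.127.255.255)
  169.82.0.0/15 (169.82.0.0 - 169.83.255.255)
  169.82.0.0/16 (169.82.0.0 - 169.82.255.255)
Total matching entries: 4.

4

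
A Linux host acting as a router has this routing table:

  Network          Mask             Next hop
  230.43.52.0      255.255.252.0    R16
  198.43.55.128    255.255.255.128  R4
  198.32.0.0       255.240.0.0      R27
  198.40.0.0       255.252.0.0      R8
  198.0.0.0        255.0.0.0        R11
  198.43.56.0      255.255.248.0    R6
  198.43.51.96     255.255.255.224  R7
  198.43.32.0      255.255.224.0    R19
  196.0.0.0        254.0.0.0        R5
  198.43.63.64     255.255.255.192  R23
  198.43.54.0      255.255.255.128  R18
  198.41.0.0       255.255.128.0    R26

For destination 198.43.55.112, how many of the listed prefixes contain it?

4

Prefixes containing 198.43.55.112:
  198.0.0.0/8 (198.0.0.0 - 198.255.255.255)
  198.32.0.0/12 (198.32.0.0 - 198.47.255.255)
  198.40.0.0/14 (198.40.0.0 - 198.43.255.255)
  198.43.32.0/19 (198.43.32.0 - 198.43.63.255)
Total matching entries: 4.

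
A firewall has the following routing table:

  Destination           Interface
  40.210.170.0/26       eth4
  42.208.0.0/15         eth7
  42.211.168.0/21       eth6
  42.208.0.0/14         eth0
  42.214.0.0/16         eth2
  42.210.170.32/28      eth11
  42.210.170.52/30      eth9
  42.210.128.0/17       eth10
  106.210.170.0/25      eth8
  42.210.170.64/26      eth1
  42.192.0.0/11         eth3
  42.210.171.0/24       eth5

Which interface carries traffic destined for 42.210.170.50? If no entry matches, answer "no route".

eth10

Routes whose prefix contains 42.210.170.50:
  42.192.0.0/11 (42.192.0.0 - 42.223.255.255) -> eth3
  42.208.0.0/14 (42.208.0.0 - 42.211.255.255) -> eth0
  42.210.128.0/17 (42.210.128.0 - 42.210.255.255) -> eth10
More-specific entries that do NOT match:
  42.210.170.52/30 (42.210.170.52 - 42.210.170.55) does not contain 42.210.170.50
  42.210.170.32/28 (42.210.170.32 - 42.210.170.47) does not contain 42.210.170.50
  40.210.170.0/26 (40.210.170.0 - 40.210.170.63) does not contain 42.210.170.50
  42.210.170.64/26 (42.210.170.64 - 42.210.170.127) does not contain 42.210.170.50
  106.210.170.0/25 (106.210.170.0 - 106.210.170.127) does not contain 42.210.170.50
  42.210.171.0/24 (42.210.171.0 - 42.210.171.255) does not contain 42.210.170.50
  42.211.168.0/21 (42.211.168.0 - 42.211.175.255) does not contain 42.210.170.50
Longest matching prefix is /17 -> interface eth10.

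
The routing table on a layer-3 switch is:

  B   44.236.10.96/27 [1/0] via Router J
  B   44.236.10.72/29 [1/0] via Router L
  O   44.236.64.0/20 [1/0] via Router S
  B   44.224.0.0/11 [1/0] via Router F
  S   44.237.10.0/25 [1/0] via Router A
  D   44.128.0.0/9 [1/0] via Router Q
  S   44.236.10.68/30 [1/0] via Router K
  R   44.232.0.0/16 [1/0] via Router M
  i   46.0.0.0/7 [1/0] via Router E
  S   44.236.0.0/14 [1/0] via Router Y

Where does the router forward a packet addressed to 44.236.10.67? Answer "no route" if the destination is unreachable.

Routes whose prefix contains 44.236.10.67:
  44.128.0.0/9 (44.128.0.0 - 44.255.255.255) -> Router Q
  44.224.0.0/11 (44.224.0.0 - 44.255.255.255) -> Router F
  44.236.0.0/14 (44.236.0.0 - 44.239.255.255) -> Router Y
More-specific entries that do NOT match:
  44.236.10.68/30 (44.236.10.68 - 44.236.10.71) does not contain 44.236.10.67
  44.236.10.72/29 (44.236.10.72 - 44.236.10.79) does not contain 44.236.10.67
  44.236.10.96/27 (44.236.10.96 - 44.236.10.127) does not contain 44.236.10.67
  44.237.10.0/25 (44.237.10.0 - 44.237.10.127) does not contain 44.236.10.67
  44.236.64.0/20 (44.236.64.0 - 44.236.79.255) does not contain 44.236.10.67
  44.232.0.0/16 (44.232.0.0 - 44.232.255.255) does not contain 44.236.10.67
Longest matching prefix is /14 -> next hop Router Y.

Router Y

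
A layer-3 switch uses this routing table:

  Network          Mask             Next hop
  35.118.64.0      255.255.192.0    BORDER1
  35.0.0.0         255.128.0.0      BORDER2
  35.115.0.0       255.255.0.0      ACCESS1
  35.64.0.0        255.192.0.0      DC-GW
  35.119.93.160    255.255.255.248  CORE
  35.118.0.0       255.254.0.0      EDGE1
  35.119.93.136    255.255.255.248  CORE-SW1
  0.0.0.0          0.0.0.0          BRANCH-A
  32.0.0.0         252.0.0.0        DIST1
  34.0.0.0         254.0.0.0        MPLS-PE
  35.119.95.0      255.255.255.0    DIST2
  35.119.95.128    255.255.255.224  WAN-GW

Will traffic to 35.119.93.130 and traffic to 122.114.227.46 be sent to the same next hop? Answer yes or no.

35.119.93.130: longest match 35.118.0.0/15 -> EDGE1
122.114.227.46: longest match 0.0.0.0/0 -> BRANCH-A

no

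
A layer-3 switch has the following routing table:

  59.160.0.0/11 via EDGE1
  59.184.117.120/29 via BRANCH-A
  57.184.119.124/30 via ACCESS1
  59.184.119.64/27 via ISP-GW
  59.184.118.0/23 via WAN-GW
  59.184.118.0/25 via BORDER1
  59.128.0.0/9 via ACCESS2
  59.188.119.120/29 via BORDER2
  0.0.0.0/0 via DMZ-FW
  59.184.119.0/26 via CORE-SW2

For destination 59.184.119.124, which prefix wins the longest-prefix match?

Entries matching 59.184.119.124:
  0.0.0.0/0 (default, matches everything)
  59.128.0.0/9 (59.128.0.0 - 59.255.255.255)
  59.160.0.0/11 (59.160.0.0 - 59.191.255.255)
  59.184.118.0/23 (59.184.118.0 - 59.184.119.255)
Most specific is 59.184.118.0/23.

59.184.118.0/23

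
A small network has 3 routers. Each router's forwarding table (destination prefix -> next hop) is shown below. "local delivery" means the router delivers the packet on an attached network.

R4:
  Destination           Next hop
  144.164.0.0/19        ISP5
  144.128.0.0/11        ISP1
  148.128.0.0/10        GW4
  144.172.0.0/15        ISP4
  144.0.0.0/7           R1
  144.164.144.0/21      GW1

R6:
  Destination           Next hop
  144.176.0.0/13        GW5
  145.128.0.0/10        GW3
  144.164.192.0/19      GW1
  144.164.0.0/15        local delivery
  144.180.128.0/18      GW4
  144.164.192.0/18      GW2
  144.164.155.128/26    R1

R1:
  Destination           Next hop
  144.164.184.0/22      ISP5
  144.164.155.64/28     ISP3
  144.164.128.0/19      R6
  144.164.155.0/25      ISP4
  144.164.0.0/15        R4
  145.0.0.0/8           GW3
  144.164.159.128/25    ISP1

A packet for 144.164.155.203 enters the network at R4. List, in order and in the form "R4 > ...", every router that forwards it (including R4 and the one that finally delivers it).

At R4: longest match for 144.164.155.203 is 144.0.0.0/7 -> R1
At R1: longest match for 144.164.155.203 is 144.164.128.0/19 -> R6
At R6: longest match for 144.164.155.203 is 144.164.0.0/15 -> local delivery

R4 > R1 > R6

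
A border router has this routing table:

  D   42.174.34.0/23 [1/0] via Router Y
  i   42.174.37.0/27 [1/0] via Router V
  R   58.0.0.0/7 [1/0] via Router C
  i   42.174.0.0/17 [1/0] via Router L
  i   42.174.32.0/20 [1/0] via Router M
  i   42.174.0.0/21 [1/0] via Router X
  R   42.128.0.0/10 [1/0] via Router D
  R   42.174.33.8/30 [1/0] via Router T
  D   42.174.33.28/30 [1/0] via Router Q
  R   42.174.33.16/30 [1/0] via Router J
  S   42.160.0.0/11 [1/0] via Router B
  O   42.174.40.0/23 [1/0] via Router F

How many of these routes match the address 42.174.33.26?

Prefixes containing 42.174.33.26:
  42.128.0.0/10 (42.128.0.0 - 42.191.255.255)
  42.160.0.0/11 (42.160.0.0 - 42.191.255.255)
  42.174.0.0/17 (42.174.0.0 - 42.174.127.255)
  42.174.32.0/20 (42.174.32.0 - 42.174.47.255)
Total matching entries: 4.

4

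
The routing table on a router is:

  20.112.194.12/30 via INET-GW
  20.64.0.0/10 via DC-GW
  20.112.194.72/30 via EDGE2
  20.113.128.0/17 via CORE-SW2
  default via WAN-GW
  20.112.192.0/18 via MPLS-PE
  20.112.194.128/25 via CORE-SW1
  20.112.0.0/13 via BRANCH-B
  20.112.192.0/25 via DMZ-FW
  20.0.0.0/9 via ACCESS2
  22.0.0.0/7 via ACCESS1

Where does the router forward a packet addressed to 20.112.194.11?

MPLS-PE

Routes whose prefix contains 20.112.194.11:
  0.0.0.0/0 (default, matches everything) -> WAN-GW
  20.0.0.0/9 (20.0.0.0 - 20.127.255.255) -> ACCESS2
  20.64.0.0/10 (20.64.0.0 - 20.127.255.255) -> DC-GW
  20.112.0.0/13 (20.112.0.0 - 20.119.255.255) -> BRANCH-B
  20.112.192.0/18 (20.112.192.0 - 20.112.255.255) -> MPLS-PE
More-specific entries that do NOT match:
  20.112.194.12/30 (20.112.194.12 - 20.112.194.15) does not contain 20.112.194.11
  20.112.194.72/30 (20.112.194.72 - 20.112.194.75) does not contain 20.112.194.11
  20.112.194.128/25 (20.112.194.128 - 20.112.194.255) does not contain 20.112.194.11
  20.112.192.0/25 (20.112.192.0 - 20.112.192.127) does not contain 20.112.194.11
Longest matching prefix is /18 -> next hop MPLS-PE.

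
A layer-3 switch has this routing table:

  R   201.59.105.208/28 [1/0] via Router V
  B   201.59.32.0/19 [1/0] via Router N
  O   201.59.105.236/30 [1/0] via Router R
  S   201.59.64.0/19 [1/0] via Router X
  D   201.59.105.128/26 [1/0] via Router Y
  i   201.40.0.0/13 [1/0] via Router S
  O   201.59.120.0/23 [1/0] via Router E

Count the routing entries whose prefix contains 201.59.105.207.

0

No listed prefix contains 201.59.105.207.
Total matching entries: 0.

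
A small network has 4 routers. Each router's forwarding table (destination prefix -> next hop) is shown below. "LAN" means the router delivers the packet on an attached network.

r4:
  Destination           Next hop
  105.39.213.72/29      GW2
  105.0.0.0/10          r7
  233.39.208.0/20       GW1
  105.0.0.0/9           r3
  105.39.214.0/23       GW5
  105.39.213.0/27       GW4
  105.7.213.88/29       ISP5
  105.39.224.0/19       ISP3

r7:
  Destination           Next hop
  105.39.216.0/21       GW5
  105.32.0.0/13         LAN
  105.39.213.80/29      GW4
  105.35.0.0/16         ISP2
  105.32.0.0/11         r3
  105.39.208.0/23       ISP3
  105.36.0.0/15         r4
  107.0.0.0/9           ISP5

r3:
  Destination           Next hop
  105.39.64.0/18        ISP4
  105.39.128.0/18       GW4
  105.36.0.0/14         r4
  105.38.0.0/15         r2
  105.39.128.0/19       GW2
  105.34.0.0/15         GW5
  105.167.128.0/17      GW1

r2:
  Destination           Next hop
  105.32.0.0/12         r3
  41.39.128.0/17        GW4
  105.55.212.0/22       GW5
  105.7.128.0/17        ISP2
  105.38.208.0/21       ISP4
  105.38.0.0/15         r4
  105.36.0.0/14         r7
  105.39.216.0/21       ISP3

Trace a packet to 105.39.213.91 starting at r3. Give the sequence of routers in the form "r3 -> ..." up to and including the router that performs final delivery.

r3 -> r2 -> r4 -> r7

At r3: longest match for 105.39.213.91 is 105.38.0.0/15 -> r2
At r2: longest match for 105.39.213.91 is 105.38.0.0/15 -> r4
At r4: longest match for 105.39.213.91 is 105.0.0.0/10 -> r7
At r7: longest match for 105.39.213.91 is 105.32.0.0/13 -> LAN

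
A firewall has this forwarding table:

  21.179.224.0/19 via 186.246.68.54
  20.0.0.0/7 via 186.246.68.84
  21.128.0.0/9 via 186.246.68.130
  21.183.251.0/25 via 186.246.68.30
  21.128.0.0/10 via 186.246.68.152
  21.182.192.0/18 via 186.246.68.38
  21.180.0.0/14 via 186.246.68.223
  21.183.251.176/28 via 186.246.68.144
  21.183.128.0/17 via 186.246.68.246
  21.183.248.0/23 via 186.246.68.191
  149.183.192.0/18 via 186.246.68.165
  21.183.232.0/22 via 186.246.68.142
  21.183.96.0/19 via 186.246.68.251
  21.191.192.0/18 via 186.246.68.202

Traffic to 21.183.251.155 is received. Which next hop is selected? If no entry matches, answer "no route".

186.246.68.246

Routes whose prefix contains 21.183.251.155:
  20.0.0.0/7 (20.0.0.0 - 21.255.255.255) -> 186.246.68.84
  21.128.0.0/9 (21.128.0.0 - 21.255.255.255) -> 186.246.68.130
  21.128.0.0/10 (21.128.0.0 - 21.191.255.255) -> 186.246.68.152
  21.180.0.0/14 (21.180.0.0 - 21.183.255.255) -> 186.246.68.223
  21.183.128.0/17 (21.183.128.0 - 21.183.255.255) -> 186.246.68.246
More-specific entries that do NOT match:
  21.183.251.176/28 (21.183.251.176 - 21.183.251.191) does not contain 21.183.251.155
  21.183.251.0/25 (21.183.251.0 - 21.183.251.127) does not contain 21.183.251.155
  21.183.248.0/23 (21.183.248.0 - 21.183.249.255) does not contain 21.183.251.155
  21.183.232.0/22 (21.183.232.0 - 21.183.235.255) does not contain 21.183.251.155
  21.179.224.0/19 (21.179.224.0 - 21.179.255.255) does not contain 21.183.251.155
  21.183.96.0/19 (21.183.96.0 - 21.183.127.255) does not contain 21.183.251.155
  21.182.192.0/18 (21.182.192.0 - 21.182.255.255) does not contain 21.183.251.155
  149.183.192.0/18 (149.183.192.0 - 149.183.255.255) does not contain 21.183.251.155
  21.191.192.0/18 (21.191.192.0 - 21.191.255.255) does not contain 21.183.251.155
Longest matching prefix is /17 -> next hop 186.246.68.246.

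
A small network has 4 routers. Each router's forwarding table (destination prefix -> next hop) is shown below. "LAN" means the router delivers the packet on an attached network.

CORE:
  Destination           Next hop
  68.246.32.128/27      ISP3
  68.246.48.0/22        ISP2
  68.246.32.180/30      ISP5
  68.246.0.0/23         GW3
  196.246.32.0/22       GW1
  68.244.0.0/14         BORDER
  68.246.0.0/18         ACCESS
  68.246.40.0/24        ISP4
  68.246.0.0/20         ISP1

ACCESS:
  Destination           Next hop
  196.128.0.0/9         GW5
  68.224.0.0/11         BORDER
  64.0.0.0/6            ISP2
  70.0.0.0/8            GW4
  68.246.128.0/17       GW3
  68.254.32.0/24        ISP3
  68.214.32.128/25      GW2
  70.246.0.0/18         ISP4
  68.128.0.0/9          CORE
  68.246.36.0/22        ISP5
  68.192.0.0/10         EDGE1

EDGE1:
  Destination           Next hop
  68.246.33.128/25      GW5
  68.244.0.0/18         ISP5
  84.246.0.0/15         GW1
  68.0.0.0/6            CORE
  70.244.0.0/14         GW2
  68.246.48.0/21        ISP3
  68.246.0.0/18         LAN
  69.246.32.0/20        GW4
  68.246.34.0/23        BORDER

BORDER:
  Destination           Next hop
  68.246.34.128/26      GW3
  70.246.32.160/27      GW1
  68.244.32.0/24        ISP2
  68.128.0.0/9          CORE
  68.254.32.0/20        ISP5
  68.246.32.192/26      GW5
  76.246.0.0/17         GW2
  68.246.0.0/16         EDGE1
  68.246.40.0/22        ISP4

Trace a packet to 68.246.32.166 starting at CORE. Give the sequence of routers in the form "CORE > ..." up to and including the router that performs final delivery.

CORE > ACCESS > BORDER > EDGE1

At CORE: longest match for 68.246.32.166 is 68.246.0.0/18 -> ACCESS
At ACCESS: longest match for 68.246.32.166 is 68.224.0.0/11 -> BORDER
At BORDER: longest match for 68.246.32.166 is 68.246.0.0/16 -> EDGE1
At EDGE1: longest match for 68.246.32.166 is 68.246.0.0/18 -> LAN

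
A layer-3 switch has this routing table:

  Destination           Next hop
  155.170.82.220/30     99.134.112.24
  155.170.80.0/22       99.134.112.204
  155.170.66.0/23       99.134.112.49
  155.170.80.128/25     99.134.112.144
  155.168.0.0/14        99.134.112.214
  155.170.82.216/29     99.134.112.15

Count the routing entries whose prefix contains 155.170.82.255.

2

Prefixes containing 155.170.82.255:
  155.168.0.0/14 (155.168.0.0 - 155.171.255.255)
  155.170.80.0/22 (155.170.80.0 - 155.170.83.255)
Total matching entries: 2.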